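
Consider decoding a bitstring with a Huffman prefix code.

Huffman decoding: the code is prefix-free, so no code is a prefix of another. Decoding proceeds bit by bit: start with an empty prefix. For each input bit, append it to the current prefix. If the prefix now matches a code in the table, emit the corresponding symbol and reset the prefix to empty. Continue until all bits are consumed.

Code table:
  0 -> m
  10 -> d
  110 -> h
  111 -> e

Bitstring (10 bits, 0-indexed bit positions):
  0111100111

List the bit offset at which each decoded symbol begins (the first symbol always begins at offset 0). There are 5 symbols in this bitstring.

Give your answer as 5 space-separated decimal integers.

Answer: 0 1 4 6 7

Derivation:
Bit 0: prefix='0' -> emit 'm', reset
Bit 1: prefix='1' (no match yet)
Bit 2: prefix='11' (no match yet)
Bit 3: prefix='111' -> emit 'e', reset
Bit 4: prefix='1' (no match yet)
Bit 5: prefix='10' -> emit 'd', reset
Bit 6: prefix='0' -> emit 'm', reset
Bit 7: prefix='1' (no match yet)
Bit 8: prefix='11' (no match yet)
Bit 9: prefix='111' -> emit 'e', reset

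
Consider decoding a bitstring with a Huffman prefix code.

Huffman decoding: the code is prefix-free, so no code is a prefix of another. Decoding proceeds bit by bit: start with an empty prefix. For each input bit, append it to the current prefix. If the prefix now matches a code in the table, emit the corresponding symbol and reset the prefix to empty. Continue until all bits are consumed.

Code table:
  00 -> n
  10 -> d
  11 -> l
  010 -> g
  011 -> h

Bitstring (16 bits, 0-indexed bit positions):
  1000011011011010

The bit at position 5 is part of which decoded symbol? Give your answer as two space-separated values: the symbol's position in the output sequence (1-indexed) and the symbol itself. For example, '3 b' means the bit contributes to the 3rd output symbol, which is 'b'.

Bit 0: prefix='1' (no match yet)
Bit 1: prefix='10' -> emit 'd', reset
Bit 2: prefix='0' (no match yet)
Bit 3: prefix='00' -> emit 'n', reset
Bit 4: prefix='0' (no match yet)
Bit 5: prefix='01' (no match yet)
Bit 6: prefix='011' -> emit 'h', reset
Bit 7: prefix='0' (no match yet)
Bit 8: prefix='01' (no match yet)
Bit 9: prefix='011' -> emit 'h', reset

Answer: 3 h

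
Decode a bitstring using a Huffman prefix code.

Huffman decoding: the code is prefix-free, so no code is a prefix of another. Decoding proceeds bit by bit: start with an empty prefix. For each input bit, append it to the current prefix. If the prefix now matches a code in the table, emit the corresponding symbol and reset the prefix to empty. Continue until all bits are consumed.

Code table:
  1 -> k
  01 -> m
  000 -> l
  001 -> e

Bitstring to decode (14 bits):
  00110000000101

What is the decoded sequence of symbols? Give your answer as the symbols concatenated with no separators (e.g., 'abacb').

Bit 0: prefix='0' (no match yet)
Bit 1: prefix='00' (no match yet)
Bit 2: prefix='001' -> emit 'e', reset
Bit 3: prefix='1' -> emit 'k', reset
Bit 4: prefix='0' (no match yet)
Bit 5: prefix='00' (no match yet)
Bit 6: prefix='000' -> emit 'l', reset
Bit 7: prefix='0' (no match yet)
Bit 8: prefix='00' (no match yet)
Bit 9: prefix='000' -> emit 'l', reset
Bit 10: prefix='0' (no match yet)
Bit 11: prefix='01' -> emit 'm', reset
Bit 12: prefix='0' (no match yet)
Bit 13: prefix='01' -> emit 'm', reset

Answer: ekllmm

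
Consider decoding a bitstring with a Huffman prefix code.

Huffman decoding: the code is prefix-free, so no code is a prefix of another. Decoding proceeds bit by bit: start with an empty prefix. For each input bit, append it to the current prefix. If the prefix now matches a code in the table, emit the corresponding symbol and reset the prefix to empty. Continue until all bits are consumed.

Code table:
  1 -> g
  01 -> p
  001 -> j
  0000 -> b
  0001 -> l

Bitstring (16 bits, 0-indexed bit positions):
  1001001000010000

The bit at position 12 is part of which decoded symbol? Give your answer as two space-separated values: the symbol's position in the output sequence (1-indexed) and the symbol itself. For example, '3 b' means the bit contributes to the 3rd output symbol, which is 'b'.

Bit 0: prefix='1' -> emit 'g', reset
Bit 1: prefix='0' (no match yet)
Bit 2: prefix='00' (no match yet)
Bit 3: prefix='001' -> emit 'j', reset
Bit 4: prefix='0' (no match yet)
Bit 5: prefix='00' (no match yet)
Bit 6: prefix='001' -> emit 'j', reset
Bit 7: prefix='0' (no match yet)
Bit 8: prefix='00' (no match yet)
Bit 9: prefix='000' (no match yet)
Bit 10: prefix='0000' -> emit 'b', reset
Bit 11: prefix='1' -> emit 'g', reset
Bit 12: prefix='0' (no match yet)
Bit 13: prefix='00' (no match yet)
Bit 14: prefix='000' (no match yet)
Bit 15: prefix='0000' -> emit 'b', reset

Answer: 6 b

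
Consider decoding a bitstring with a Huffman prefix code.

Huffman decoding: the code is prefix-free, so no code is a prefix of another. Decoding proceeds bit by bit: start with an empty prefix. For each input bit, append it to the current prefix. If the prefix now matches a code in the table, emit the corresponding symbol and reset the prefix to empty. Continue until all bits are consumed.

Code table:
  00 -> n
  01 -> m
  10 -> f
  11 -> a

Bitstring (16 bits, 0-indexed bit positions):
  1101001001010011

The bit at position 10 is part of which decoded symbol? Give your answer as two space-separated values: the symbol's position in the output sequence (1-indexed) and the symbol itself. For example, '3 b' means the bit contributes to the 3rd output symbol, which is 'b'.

Bit 0: prefix='1' (no match yet)
Bit 1: prefix='11' -> emit 'a', reset
Bit 2: prefix='0' (no match yet)
Bit 3: prefix='01' -> emit 'm', reset
Bit 4: prefix='0' (no match yet)
Bit 5: prefix='00' -> emit 'n', reset
Bit 6: prefix='1' (no match yet)
Bit 7: prefix='10' -> emit 'f', reset
Bit 8: prefix='0' (no match yet)
Bit 9: prefix='01' -> emit 'm', reset
Bit 10: prefix='0' (no match yet)
Bit 11: prefix='01' -> emit 'm', reset
Bit 12: prefix='0' (no match yet)
Bit 13: prefix='00' -> emit 'n', reset
Bit 14: prefix='1' (no match yet)

Answer: 6 m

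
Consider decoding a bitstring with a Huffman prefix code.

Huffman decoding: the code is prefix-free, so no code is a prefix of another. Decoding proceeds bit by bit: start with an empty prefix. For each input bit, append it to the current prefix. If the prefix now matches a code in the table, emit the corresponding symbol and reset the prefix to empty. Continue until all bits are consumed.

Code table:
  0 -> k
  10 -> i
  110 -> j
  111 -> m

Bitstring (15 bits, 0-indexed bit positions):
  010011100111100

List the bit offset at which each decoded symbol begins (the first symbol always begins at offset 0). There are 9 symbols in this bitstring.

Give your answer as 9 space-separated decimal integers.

Bit 0: prefix='0' -> emit 'k', reset
Bit 1: prefix='1' (no match yet)
Bit 2: prefix='10' -> emit 'i', reset
Bit 3: prefix='0' -> emit 'k', reset
Bit 4: prefix='1' (no match yet)
Bit 5: prefix='11' (no match yet)
Bit 6: prefix='111' -> emit 'm', reset
Bit 7: prefix='0' -> emit 'k', reset
Bit 8: prefix='0' -> emit 'k', reset
Bit 9: prefix='1' (no match yet)
Bit 10: prefix='11' (no match yet)
Bit 11: prefix='111' -> emit 'm', reset
Bit 12: prefix='1' (no match yet)
Bit 13: prefix='10' -> emit 'i', reset
Bit 14: prefix='0' -> emit 'k', reset

Answer: 0 1 3 4 7 8 9 12 14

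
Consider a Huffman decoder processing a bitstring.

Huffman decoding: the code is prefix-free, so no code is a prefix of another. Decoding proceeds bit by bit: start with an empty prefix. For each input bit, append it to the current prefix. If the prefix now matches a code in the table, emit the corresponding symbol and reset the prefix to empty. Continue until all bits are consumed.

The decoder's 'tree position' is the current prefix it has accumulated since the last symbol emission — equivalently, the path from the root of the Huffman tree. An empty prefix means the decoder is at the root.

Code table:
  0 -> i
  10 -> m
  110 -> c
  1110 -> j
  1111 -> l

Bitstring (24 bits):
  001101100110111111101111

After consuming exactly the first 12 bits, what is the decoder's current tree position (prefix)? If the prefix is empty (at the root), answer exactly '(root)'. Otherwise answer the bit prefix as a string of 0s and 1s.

Bit 0: prefix='0' -> emit 'i', reset
Bit 1: prefix='0' -> emit 'i', reset
Bit 2: prefix='1' (no match yet)
Bit 3: prefix='11' (no match yet)
Bit 4: prefix='110' -> emit 'c', reset
Bit 5: prefix='1' (no match yet)
Bit 6: prefix='11' (no match yet)
Bit 7: prefix='110' -> emit 'c', reset
Bit 8: prefix='0' -> emit 'i', reset
Bit 9: prefix='1' (no match yet)
Bit 10: prefix='11' (no match yet)
Bit 11: prefix='110' -> emit 'c', reset

Answer: (root)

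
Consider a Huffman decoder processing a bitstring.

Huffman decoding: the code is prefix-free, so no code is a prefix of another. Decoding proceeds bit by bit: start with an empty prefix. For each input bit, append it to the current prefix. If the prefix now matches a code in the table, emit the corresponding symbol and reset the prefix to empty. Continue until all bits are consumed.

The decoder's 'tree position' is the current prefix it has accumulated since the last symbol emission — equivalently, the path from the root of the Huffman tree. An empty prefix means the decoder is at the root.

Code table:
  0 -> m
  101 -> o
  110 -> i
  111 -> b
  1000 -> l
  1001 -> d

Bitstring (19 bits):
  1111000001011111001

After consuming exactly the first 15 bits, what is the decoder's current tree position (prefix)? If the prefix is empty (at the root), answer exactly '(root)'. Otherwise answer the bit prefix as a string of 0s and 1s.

Answer: (root)

Derivation:
Bit 0: prefix='1' (no match yet)
Bit 1: prefix='11' (no match yet)
Bit 2: prefix='111' -> emit 'b', reset
Bit 3: prefix='1' (no match yet)
Bit 4: prefix='10' (no match yet)
Bit 5: prefix='100' (no match yet)
Bit 6: prefix='1000' -> emit 'l', reset
Bit 7: prefix='0' -> emit 'm', reset
Bit 8: prefix='0' -> emit 'm', reset
Bit 9: prefix='1' (no match yet)
Bit 10: prefix='10' (no match yet)
Bit 11: prefix='101' -> emit 'o', reset
Bit 12: prefix='1' (no match yet)
Bit 13: prefix='11' (no match yet)
Bit 14: prefix='111' -> emit 'b', reset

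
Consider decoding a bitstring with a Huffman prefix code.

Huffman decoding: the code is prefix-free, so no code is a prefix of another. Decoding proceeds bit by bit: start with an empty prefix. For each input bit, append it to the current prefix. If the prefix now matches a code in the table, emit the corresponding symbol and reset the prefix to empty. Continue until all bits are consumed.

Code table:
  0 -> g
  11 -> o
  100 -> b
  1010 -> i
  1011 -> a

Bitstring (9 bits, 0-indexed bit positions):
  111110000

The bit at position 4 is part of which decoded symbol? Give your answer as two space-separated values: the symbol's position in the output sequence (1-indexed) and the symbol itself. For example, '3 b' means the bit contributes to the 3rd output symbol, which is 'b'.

Answer: 3 b

Derivation:
Bit 0: prefix='1' (no match yet)
Bit 1: prefix='11' -> emit 'o', reset
Bit 2: prefix='1' (no match yet)
Bit 3: prefix='11' -> emit 'o', reset
Bit 4: prefix='1' (no match yet)
Bit 5: prefix='10' (no match yet)
Bit 6: prefix='100' -> emit 'b', reset
Bit 7: prefix='0' -> emit 'g', reset
Bit 8: prefix='0' -> emit 'g', reset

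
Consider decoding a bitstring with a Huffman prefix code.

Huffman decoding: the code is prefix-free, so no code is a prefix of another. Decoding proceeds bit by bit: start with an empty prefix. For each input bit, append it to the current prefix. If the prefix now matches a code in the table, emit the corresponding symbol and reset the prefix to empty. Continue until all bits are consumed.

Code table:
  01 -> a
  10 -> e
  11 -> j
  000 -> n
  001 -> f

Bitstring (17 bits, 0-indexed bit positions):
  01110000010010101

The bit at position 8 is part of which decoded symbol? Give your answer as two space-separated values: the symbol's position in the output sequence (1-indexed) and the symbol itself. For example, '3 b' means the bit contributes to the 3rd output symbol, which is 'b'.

Bit 0: prefix='0' (no match yet)
Bit 1: prefix='01' -> emit 'a', reset
Bit 2: prefix='1' (no match yet)
Bit 3: prefix='11' -> emit 'j', reset
Bit 4: prefix='0' (no match yet)
Bit 5: prefix='00' (no match yet)
Bit 6: prefix='000' -> emit 'n', reset
Bit 7: prefix='0' (no match yet)
Bit 8: prefix='00' (no match yet)
Bit 9: prefix='001' -> emit 'f', reset
Bit 10: prefix='0' (no match yet)
Bit 11: prefix='00' (no match yet)
Bit 12: prefix='001' -> emit 'f', reset

Answer: 4 f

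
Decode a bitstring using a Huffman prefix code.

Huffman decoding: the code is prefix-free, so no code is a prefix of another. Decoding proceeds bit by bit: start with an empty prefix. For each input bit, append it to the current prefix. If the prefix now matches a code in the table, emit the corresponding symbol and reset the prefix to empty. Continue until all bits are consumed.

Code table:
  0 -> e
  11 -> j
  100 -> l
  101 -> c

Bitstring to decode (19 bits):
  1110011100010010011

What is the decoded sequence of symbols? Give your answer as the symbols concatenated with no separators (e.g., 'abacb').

Bit 0: prefix='1' (no match yet)
Bit 1: prefix='11' -> emit 'j', reset
Bit 2: prefix='1' (no match yet)
Bit 3: prefix='10' (no match yet)
Bit 4: prefix='100' -> emit 'l', reset
Bit 5: prefix='1' (no match yet)
Bit 6: prefix='11' -> emit 'j', reset
Bit 7: prefix='1' (no match yet)
Bit 8: prefix='10' (no match yet)
Bit 9: prefix='100' -> emit 'l', reset
Bit 10: prefix='0' -> emit 'e', reset
Bit 11: prefix='1' (no match yet)
Bit 12: prefix='10' (no match yet)
Bit 13: prefix='100' -> emit 'l', reset
Bit 14: prefix='1' (no match yet)
Bit 15: prefix='10' (no match yet)
Bit 16: prefix='100' -> emit 'l', reset
Bit 17: prefix='1' (no match yet)
Bit 18: prefix='11' -> emit 'j', reset

Answer: jljlellj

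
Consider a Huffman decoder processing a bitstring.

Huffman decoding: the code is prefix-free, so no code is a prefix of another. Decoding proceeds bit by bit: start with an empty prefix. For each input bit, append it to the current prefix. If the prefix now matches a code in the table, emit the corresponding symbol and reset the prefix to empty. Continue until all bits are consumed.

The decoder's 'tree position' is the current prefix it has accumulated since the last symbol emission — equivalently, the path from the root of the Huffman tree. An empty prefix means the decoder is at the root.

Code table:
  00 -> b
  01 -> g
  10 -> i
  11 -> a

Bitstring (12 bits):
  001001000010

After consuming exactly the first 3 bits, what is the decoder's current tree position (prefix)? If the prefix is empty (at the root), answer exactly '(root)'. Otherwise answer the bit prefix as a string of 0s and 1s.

Answer: 1

Derivation:
Bit 0: prefix='0' (no match yet)
Bit 1: prefix='00' -> emit 'b', reset
Bit 2: prefix='1' (no match yet)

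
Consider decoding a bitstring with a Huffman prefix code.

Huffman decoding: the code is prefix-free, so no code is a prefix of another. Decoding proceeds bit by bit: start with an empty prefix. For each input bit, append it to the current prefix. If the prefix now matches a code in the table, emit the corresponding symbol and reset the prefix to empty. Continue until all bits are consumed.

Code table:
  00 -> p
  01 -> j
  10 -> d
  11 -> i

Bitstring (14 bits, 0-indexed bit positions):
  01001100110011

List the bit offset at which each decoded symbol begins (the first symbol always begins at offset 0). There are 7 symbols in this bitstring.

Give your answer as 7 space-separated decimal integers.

Bit 0: prefix='0' (no match yet)
Bit 1: prefix='01' -> emit 'j', reset
Bit 2: prefix='0' (no match yet)
Bit 3: prefix='00' -> emit 'p', reset
Bit 4: prefix='1' (no match yet)
Bit 5: prefix='11' -> emit 'i', reset
Bit 6: prefix='0' (no match yet)
Bit 7: prefix='00' -> emit 'p', reset
Bit 8: prefix='1' (no match yet)
Bit 9: prefix='11' -> emit 'i', reset
Bit 10: prefix='0' (no match yet)
Bit 11: prefix='00' -> emit 'p', reset
Bit 12: prefix='1' (no match yet)
Bit 13: prefix='11' -> emit 'i', reset

Answer: 0 2 4 6 8 10 12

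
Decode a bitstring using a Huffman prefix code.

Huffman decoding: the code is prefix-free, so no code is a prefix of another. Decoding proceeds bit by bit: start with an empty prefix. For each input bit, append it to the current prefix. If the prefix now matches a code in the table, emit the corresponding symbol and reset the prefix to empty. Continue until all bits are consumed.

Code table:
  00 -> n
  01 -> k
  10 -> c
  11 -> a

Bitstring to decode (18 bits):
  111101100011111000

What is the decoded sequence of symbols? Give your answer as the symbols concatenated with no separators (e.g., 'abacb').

Bit 0: prefix='1' (no match yet)
Bit 1: prefix='11' -> emit 'a', reset
Bit 2: prefix='1' (no match yet)
Bit 3: prefix='11' -> emit 'a', reset
Bit 4: prefix='0' (no match yet)
Bit 5: prefix='01' -> emit 'k', reset
Bit 6: prefix='1' (no match yet)
Bit 7: prefix='10' -> emit 'c', reset
Bit 8: prefix='0' (no match yet)
Bit 9: prefix='00' -> emit 'n', reset
Bit 10: prefix='1' (no match yet)
Bit 11: prefix='11' -> emit 'a', reset
Bit 12: prefix='1' (no match yet)
Bit 13: prefix='11' -> emit 'a', reset
Bit 14: prefix='1' (no match yet)
Bit 15: prefix='10' -> emit 'c', reset
Bit 16: prefix='0' (no match yet)
Bit 17: prefix='00' -> emit 'n', reset

Answer: aakcnaacn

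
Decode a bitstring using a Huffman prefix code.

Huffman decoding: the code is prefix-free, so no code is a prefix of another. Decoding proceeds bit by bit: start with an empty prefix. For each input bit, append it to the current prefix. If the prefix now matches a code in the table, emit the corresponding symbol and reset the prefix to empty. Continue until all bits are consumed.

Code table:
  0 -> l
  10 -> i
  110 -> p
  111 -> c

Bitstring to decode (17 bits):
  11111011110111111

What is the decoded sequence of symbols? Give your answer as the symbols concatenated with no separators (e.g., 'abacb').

Answer: cpcicc

Derivation:
Bit 0: prefix='1' (no match yet)
Bit 1: prefix='11' (no match yet)
Bit 2: prefix='111' -> emit 'c', reset
Bit 3: prefix='1' (no match yet)
Bit 4: prefix='11' (no match yet)
Bit 5: prefix='110' -> emit 'p', reset
Bit 6: prefix='1' (no match yet)
Bit 7: prefix='11' (no match yet)
Bit 8: prefix='111' -> emit 'c', reset
Bit 9: prefix='1' (no match yet)
Bit 10: prefix='10' -> emit 'i', reset
Bit 11: prefix='1' (no match yet)
Bit 12: prefix='11' (no match yet)
Bit 13: prefix='111' -> emit 'c', reset
Bit 14: prefix='1' (no match yet)
Bit 15: prefix='11' (no match yet)
Bit 16: prefix='111' -> emit 'c', reset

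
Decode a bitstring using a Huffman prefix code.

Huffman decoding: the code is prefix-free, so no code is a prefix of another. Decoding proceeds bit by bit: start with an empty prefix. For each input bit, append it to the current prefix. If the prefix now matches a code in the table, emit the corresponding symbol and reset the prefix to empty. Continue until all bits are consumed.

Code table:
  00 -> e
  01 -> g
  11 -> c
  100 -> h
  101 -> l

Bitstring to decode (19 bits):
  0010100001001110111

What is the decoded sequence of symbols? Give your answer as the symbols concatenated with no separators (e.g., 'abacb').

Answer: eleehclc

Derivation:
Bit 0: prefix='0' (no match yet)
Bit 1: prefix='00' -> emit 'e', reset
Bit 2: prefix='1' (no match yet)
Bit 3: prefix='10' (no match yet)
Bit 4: prefix='101' -> emit 'l', reset
Bit 5: prefix='0' (no match yet)
Bit 6: prefix='00' -> emit 'e', reset
Bit 7: prefix='0' (no match yet)
Bit 8: prefix='00' -> emit 'e', reset
Bit 9: prefix='1' (no match yet)
Bit 10: prefix='10' (no match yet)
Bit 11: prefix='100' -> emit 'h', reset
Bit 12: prefix='1' (no match yet)
Bit 13: prefix='11' -> emit 'c', reset
Bit 14: prefix='1' (no match yet)
Bit 15: prefix='10' (no match yet)
Bit 16: prefix='101' -> emit 'l', reset
Bit 17: prefix='1' (no match yet)
Bit 18: prefix='11' -> emit 'c', reset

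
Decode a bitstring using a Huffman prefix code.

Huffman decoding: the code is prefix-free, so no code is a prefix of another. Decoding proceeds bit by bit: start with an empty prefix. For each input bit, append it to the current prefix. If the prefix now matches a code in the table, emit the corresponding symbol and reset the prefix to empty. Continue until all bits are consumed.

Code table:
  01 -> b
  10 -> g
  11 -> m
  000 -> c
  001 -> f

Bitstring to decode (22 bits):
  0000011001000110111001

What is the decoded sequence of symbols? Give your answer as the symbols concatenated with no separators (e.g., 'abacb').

Bit 0: prefix='0' (no match yet)
Bit 1: prefix='00' (no match yet)
Bit 2: prefix='000' -> emit 'c', reset
Bit 3: prefix='0' (no match yet)
Bit 4: prefix='00' (no match yet)
Bit 5: prefix='001' -> emit 'f', reset
Bit 6: prefix='1' (no match yet)
Bit 7: prefix='10' -> emit 'g', reset
Bit 8: prefix='0' (no match yet)
Bit 9: prefix='01' -> emit 'b', reset
Bit 10: prefix='0' (no match yet)
Bit 11: prefix='00' (no match yet)
Bit 12: prefix='000' -> emit 'c', reset
Bit 13: prefix='1' (no match yet)
Bit 14: prefix='11' -> emit 'm', reset
Bit 15: prefix='0' (no match yet)
Bit 16: prefix='01' -> emit 'b', reset
Bit 17: prefix='1' (no match yet)
Bit 18: prefix='11' -> emit 'm', reset
Bit 19: prefix='0' (no match yet)
Bit 20: prefix='00' (no match yet)
Bit 21: prefix='001' -> emit 'f', reset

Answer: cfgbcmbmf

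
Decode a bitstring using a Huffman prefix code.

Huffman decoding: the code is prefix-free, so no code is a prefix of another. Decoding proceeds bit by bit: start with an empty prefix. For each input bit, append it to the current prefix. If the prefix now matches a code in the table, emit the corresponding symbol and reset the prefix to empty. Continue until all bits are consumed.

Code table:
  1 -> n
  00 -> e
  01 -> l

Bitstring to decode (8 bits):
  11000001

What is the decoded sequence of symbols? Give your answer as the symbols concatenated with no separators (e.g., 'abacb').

Bit 0: prefix='1' -> emit 'n', reset
Bit 1: prefix='1' -> emit 'n', reset
Bit 2: prefix='0' (no match yet)
Bit 3: prefix='00' -> emit 'e', reset
Bit 4: prefix='0' (no match yet)
Bit 5: prefix='00' -> emit 'e', reset
Bit 6: prefix='0' (no match yet)
Bit 7: prefix='01' -> emit 'l', reset

Answer: nneel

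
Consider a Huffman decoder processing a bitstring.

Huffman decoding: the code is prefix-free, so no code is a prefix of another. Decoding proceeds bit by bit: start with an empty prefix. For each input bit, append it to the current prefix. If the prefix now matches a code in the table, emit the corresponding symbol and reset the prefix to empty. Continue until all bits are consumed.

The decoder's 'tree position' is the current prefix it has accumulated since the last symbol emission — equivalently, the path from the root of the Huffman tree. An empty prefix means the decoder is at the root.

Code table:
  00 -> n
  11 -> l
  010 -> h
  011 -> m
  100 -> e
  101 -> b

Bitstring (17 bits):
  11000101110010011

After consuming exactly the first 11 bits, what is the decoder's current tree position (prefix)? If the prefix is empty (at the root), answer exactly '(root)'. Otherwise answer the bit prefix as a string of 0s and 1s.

Answer: 10

Derivation:
Bit 0: prefix='1' (no match yet)
Bit 1: prefix='11' -> emit 'l', reset
Bit 2: prefix='0' (no match yet)
Bit 3: prefix='00' -> emit 'n', reset
Bit 4: prefix='0' (no match yet)
Bit 5: prefix='01' (no match yet)
Bit 6: prefix='010' -> emit 'h', reset
Bit 7: prefix='1' (no match yet)
Bit 8: prefix='11' -> emit 'l', reset
Bit 9: prefix='1' (no match yet)
Bit 10: prefix='10' (no match yet)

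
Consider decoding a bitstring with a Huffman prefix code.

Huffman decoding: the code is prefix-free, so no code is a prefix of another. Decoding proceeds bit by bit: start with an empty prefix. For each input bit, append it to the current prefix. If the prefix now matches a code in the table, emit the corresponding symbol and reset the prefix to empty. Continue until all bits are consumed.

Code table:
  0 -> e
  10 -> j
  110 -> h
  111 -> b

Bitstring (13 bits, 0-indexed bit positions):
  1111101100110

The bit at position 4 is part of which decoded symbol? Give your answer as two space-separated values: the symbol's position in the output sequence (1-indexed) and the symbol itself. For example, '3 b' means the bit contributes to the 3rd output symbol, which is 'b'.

Answer: 2 h

Derivation:
Bit 0: prefix='1' (no match yet)
Bit 1: prefix='11' (no match yet)
Bit 2: prefix='111' -> emit 'b', reset
Bit 3: prefix='1' (no match yet)
Bit 4: prefix='11' (no match yet)
Bit 5: prefix='110' -> emit 'h', reset
Bit 6: prefix='1' (no match yet)
Bit 7: prefix='11' (no match yet)
Bit 8: prefix='110' -> emit 'h', reset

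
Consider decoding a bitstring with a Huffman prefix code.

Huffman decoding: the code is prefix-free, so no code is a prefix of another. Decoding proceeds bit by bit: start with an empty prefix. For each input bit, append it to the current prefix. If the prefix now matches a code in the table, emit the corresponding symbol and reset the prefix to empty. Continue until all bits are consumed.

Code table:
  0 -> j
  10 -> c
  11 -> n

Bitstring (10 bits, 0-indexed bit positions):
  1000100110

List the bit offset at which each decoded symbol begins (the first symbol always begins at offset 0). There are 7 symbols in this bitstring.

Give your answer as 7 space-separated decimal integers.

Answer: 0 2 3 4 6 7 9

Derivation:
Bit 0: prefix='1' (no match yet)
Bit 1: prefix='10' -> emit 'c', reset
Bit 2: prefix='0' -> emit 'j', reset
Bit 3: prefix='0' -> emit 'j', reset
Bit 4: prefix='1' (no match yet)
Bit 5: prefix='10' -> emit 'c', reset
Bit 6: prefix='0' -> emit 'j', reset
Bit 7: prefix='1' (no match yet)
Bit 8: prefix='11' -> emit 'n', reset
Bit 9: prefix='0' -> emit 'j', reset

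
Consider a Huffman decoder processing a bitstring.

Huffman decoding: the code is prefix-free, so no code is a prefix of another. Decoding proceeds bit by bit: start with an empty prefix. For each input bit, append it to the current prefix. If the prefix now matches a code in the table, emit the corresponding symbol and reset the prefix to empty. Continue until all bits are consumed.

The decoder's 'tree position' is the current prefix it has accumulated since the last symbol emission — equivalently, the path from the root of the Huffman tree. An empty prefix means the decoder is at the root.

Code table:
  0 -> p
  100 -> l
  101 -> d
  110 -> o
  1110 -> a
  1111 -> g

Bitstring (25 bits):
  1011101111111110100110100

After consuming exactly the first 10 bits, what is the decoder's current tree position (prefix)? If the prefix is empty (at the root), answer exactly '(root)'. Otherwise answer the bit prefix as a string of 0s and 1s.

Answer: (root)

Derivation:
Bit 0: prefix='1' (no match yet)
Bit 1: prefix='10' (no match yet)
Bit 2: prefix='101' -> emit 'd', reset
Bit 3: prefix='1' (no match yet)
Bit 4: prefix='11' (no match yet)
Bit 5: prefix='110' -> emit 'o', reset
Bit 6: prefix='1' (no match yet)
Bit 7: prefix='11' (no match yet)
Bit 8: prefix='111' (no match yet)
Bit 9: prefix='1111' -> emit 'g', reset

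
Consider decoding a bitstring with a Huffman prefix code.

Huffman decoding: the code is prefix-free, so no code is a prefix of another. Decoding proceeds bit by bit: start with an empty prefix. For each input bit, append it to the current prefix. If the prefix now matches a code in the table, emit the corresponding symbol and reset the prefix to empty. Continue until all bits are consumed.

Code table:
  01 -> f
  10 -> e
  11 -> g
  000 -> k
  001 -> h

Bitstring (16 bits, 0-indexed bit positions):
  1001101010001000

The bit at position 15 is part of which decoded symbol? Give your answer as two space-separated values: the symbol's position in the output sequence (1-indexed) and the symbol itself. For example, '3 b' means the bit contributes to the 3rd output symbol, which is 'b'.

Answer: 7 k

Derivation:
Bit 0: prefix='1' (no match yet)
Bit 1: prefix='10' -> emit 'e', reset
Bit 2: prefix='0' (no match yet)
Bit 3: prefix='01' -> emit 'f', reset
Bit 4: prefix='1' (no match yet)
Bit 5: prefix='10' -> emit 'e', reset
Bit 6: prefix='1' (no match yet)
Bit 7: prefix='10' -> emit 'e', reset
Bit 8: prefix='1' (no match yet)
Bit 9: prefix='10' -> emit 'e', reset
Bit 10: prefix='0' (no match yet)
Bit 11: prefix='00' (no match yet)
Bit 12: prefix='001' -> emit 'h', reset
Bit 13: prefix='0' (no match yet)
Bit 14: prefix='00' (no match yet)
Bit 15: prefix='000' -> emit 'k', reset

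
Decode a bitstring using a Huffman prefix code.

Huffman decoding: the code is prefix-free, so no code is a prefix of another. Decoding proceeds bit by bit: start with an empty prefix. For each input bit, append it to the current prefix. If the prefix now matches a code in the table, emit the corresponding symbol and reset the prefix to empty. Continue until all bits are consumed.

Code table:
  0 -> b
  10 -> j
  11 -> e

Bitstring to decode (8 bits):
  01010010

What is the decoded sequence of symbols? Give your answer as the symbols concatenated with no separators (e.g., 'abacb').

Answer: bjjbj

Derivation:
Bit 0: prefix='0' -> emit 'b', reset
Bit 1: prefix='1' (no match yet)
Bit 2: prefix='10' -> emit 'j', reset
Bit 3: prefix='1' (no match yet)
Bit 4: prefix='10' -> emit 'j', reset
Bit 5: prefix='0' -> emit 'b', reset
Bit 6: prefix='1' (no match yet)
Bit 7: prefix='10' -> emit 'j', reset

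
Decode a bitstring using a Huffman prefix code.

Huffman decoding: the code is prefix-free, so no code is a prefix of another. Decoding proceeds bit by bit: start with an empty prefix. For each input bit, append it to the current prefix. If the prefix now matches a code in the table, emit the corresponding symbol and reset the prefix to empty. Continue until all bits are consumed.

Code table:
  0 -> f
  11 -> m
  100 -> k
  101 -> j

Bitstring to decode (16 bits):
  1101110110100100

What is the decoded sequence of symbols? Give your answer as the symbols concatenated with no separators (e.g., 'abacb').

Answer: mfmjjffk

Derivation:
Bit 0: prefix='1' (no match yet)
Bit 1: prefix='11' -> emit 'm', reset
Bit 2: prefix='0' -> emit 'f', reset
Bit 3: prefix='1' (no match yet)
Bit 4: prefix='11' -> emit 'm', reset
Bit 5: prefix='1' (no match yet)
Bit 6: prefix='10' (no match yet)
Bit 7: prefix='101' -> emit 'j', reset
Bit 8: prefix='1' (no match yet)
Bit 9: prefix='10' (no match yet)
Bit 10: prefix='101' -> emit 'j', reset
Bit 11: prefix='0' -> emit 'f', reset
Bit 12: prefix='0' -> emit 'f', reset
Bit 13: prefix='1' (no match yet)
Bit 14: prefix='10' (no match yet)
Bit 15: prefix='100' -> emit 'k', reset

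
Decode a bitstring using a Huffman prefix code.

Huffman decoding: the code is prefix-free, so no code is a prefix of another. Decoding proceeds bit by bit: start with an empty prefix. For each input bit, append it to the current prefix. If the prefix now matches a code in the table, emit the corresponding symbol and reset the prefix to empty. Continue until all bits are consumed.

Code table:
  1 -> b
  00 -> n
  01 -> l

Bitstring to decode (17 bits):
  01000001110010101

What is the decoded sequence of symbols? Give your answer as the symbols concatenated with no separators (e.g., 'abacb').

Answer: lnnlbbnbll

Derivation:
Bit 0: prefix='0' (no match yet)
Bit 1: prefix='01' -> emit 'l', reset
Bit 2: prefix='0' (no match yet)
Bit 3: prefix='00' -> emit 'n', reset
Bit 4: prefix='0' (no match yet)
Bit 5: prefix='00' -> emit 'n', reset
Bit 6: prefix='0' (no match yet)
Bit 7: prefix='01' -> emit 'l', reset
Bit 8: prefix='1' -> emit 'b', reset
Bit 9: prefix='1' -> emit 'b', reset
Bit 10: prefix='0' (no match yet)
Bit 11: prefix='00' -> emit 'n', reset
Bit 12: prefix='1' -> emit 'b', reset
Bit 13: prefix='0' (no match yet)
Bit 14: prefix='01' -> emit 'l', reset
Bit 15: prefix='0' (no match yet)
Bit 16: prefix='01' -> emit 'l', reset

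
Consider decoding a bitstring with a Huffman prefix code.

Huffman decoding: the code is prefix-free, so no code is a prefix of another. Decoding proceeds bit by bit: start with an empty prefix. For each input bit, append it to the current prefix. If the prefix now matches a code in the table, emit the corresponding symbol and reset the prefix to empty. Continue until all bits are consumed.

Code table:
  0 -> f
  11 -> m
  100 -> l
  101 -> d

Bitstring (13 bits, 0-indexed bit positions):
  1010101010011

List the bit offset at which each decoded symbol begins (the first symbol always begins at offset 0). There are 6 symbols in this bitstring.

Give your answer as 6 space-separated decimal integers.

Bit 0: prefix='1' (no match yet)
Bit 1: prefix='10' (no match yet)
Bit 2: prefix='101' -> emit 'd', reset
Bit 3: prefix='0' -> emit 'f', reset
Bit 4: prefix='1' (no match yet)
Bit 5: prefix='10' (no match yet)
Bit 6: prefix='101' -> emit 'd', reset
Bit 7: prefix='0' -> emit 'f', reset
Bit 8: prefix='1' (no match yet)
Bit 9: prefix='10' (no match yet)
Bit 10: prefix='100' -> emit 'l', reset
Bit 11: prefix='1' (no match yet)
Bit 12: prefix='11' -> emit 'm', reset

Answer: 0 3 4 7 8 11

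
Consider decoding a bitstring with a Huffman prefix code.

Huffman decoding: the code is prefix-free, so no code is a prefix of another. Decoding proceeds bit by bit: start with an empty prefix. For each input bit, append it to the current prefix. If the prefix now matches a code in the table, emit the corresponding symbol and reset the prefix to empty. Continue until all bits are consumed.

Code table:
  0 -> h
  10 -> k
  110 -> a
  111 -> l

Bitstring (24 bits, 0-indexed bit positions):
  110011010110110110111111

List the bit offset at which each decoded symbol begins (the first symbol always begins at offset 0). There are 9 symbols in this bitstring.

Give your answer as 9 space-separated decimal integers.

Bit 0: prefix='1' (no match yet)
Bit 1: prefix='11' (no match yet)
Bit 2: prefix='110' -> emit 'a', reset
Bit 3: prefix='0' -> emit 'h', reset
Bit 4: prefix='1' (no match yet)
Bit 5: prefix='11' (no match yet)
Bit 6: prefix='110' -> emit 'a', reset
Bit 7: prefix='1' (no match yet)
Bit 8: prefix='10' -> emit 'k', reset
Bit 9: prefix='1' (no match yet)
Bit 10: prefix='11' (no match yet)
Bit 11: prefix='110' -> emit 'a', reset
Bit 12: prefix='1' (no match yet)
Bit 13: prefix='11' (no match yet)
Bit 14: prefix='110' -> emit 'a', reset
Bit 15: prefix='1' (no match yet)
Bit 16: prefix='11' (no match yet)
Bit 17: prefix='110' -> emit 'a', reset
Bit 18: prefix='1' (no match yet)
Bit 19: prefix='11' (no match yet)
Bit 20: prefix='111' -> emit 'l', reset
Bit 21: prefix='1' (no match yet)
Bit 22: prefix='11' (no match yet)
Bit 23: prefix='111' -> emit 'l', reset

Answer: 0 3 4 7 9 12 15 18 21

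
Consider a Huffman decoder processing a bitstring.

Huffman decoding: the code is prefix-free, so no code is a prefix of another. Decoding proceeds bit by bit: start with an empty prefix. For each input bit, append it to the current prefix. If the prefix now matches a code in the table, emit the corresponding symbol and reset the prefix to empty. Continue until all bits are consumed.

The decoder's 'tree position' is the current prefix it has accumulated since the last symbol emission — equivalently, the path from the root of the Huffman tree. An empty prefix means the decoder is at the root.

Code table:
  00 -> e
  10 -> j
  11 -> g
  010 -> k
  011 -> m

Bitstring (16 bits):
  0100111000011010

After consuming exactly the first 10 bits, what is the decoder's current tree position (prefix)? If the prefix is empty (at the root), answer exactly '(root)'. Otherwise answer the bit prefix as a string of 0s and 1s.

Answer: (root)

Derivation:
Bit 0: prefix='0' (no match yet)
Bit 1: prefix='01' (no match yet)
Bit 2: prefix='010' -> emit 'k', reset
Bit 3: prefix='0' (no match yet)
Bit 4: prefix='01' (no match yet)
Bit 5: prefix='011' -> emit 'm', reset
Bit 6: prefix='1' (no match yet)
Bit 7: prefix='10' -> emit 'j', reset
Bit 8: prefix='0' (no match yet)
Bit 9: prefix='00' -> emit 'e', reset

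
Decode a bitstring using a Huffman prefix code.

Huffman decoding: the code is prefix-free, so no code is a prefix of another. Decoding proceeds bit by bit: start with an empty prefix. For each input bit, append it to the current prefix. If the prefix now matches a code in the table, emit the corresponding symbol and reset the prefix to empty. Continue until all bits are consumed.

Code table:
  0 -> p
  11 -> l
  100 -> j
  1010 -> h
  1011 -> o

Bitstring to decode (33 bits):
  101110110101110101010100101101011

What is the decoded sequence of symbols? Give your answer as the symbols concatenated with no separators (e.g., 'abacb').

Bit 0: prefix='1' (no match yet)
Bit 1: prefix='10' (no match yet)
Bit 2: prefix='101' (no match yet)
Bit 3: prefix='1011' -> emit 'o', reset
Bit 4: prefix='1' (no match yet)
Bit 5: prefix='10' (no match yet)
Bit 6: prefix='101' (no match yet)
Bit 7: prefix='1011' -> emit 'o', reset
Bit 8: prefix='0' -> emit 'p', reset
Bit 9: prefix='1' (no match yet)
Bit 10: prefix='10' (no match yet)
Bit 11: prefix='101' (no match yet)
Bit 12: prefix='1011' -> emit 'o', reset
Bit 13: prefix='1' (no match yet)
Bit 14: prefix='10' (no match yet)
Bit 15: prefix='101' (no match yet)
Bit 16: prefix='1010' -> emit 'h', reset
Bit 17: prefix='1' (no match yet)
Bit 18: prefix='10' (no match yet)
Bit 19: prefix='101' (no match yet)
Bit 20: prefix='1010' -> emit 'h', reset
Bit 21: prefix='1' (no match yet)
Bit 22: prefix='10' (no match yet)
Bit 23: prefix='100' -> emit 'j', reset
Bit 24: prefix='1' (no match yet)
Bit 25: prefix='10' (no match yet)
Bit 26: prefix='101' (no match yet)
Bit 27: prefix='1011' -> emit 'o', reset
Bit 28: prefix='0' -> emit 'p', reset
Bit 29: prefix='1' (no match yet)
Bit 30: prefix='10' (no match yet)
Bit 31: prefix='101' (no match yet)
Bit 32: prefix='1011' -> emit 'o', reset

Answer: oopohhjopo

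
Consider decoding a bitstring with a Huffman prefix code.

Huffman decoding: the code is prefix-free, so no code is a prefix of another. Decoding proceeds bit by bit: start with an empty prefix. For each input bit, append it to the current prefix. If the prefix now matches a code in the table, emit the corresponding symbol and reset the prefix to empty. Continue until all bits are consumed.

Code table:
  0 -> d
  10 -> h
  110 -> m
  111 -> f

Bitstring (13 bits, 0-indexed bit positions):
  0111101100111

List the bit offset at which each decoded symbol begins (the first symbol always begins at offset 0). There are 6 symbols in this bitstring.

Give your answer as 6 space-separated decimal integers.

Bit 0: prefix='0' -> emit 'd', reset
Bit 1: prefix='1' (no match yet)
Bit 2: prefix='11' (no match yet)
Bit 3: prefix='111' -> emit 'f', reset
Bit 4: prefix='1' (no match yet)
Bit 5: prefix='10' -> emit 'h', reset
Bit 6: prefix='1' (no match yet)
Bit 7: prefix='11' (no match yet)
Bit 8: prefix='110' -> emit 'm', reset
Bit 9: prefix='0' -> emit 'd', reset
Bit 10: prefix='1' (no match yet)
Bit 11: prefix='11' (no match yet)
Bit 12: prefix='111' -> emit 'f', reset

Answer: 0 1 4 6 9 10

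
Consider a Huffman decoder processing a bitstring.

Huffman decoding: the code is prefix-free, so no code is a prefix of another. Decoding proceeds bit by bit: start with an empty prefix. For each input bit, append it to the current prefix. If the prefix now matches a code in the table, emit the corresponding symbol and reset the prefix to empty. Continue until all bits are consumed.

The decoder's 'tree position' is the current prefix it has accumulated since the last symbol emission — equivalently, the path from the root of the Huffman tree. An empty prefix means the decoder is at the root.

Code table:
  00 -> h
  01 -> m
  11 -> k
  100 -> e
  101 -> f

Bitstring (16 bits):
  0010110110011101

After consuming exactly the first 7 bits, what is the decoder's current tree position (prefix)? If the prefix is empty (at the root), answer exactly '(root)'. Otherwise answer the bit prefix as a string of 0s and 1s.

Answer: 10

Derivation:
Bit 0: prefix='0' (no match yet)
Bit 1: prefix='00' -> emit 'h', reset
Bit 2: prefix='1' (no match yet)
Bit 3: prefix='10' (no match yet)
Bit 4: prefix='101' -> emit 'f', reset
Bit 5: prefix='1' (no match yet)
Bit 6: prefix='10' (no match yet)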